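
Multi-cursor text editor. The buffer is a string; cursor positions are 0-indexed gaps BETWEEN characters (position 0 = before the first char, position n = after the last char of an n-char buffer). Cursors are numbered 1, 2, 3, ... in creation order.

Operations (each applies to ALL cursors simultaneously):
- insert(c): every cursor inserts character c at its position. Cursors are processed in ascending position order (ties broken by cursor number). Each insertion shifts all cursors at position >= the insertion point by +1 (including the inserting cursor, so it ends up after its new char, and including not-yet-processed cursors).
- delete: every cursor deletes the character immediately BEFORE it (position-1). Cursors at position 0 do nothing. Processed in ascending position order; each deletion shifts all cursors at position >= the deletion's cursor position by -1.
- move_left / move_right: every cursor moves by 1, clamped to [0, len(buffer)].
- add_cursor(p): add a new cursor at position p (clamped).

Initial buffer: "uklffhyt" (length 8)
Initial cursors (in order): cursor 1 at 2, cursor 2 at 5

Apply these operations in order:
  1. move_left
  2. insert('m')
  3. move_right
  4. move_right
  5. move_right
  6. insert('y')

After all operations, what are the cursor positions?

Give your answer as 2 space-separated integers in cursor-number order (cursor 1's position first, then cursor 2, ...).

Answer: 6 11

Derivation:
After op 1 (move_left): buffer="uklffhyt" (len 8), cursors c1@1 c2@4, authorship ........
After op 2 (insert('m')): buffer="umklfmfhyt" (len 10), cursors c1@2 c2@6, authorship .1...2....
After op 3 (move_right): buffer="umklfmfhyt" (len 10), cursors c1@3 c2@7, authorship .1...2....
After op 4 (move_right): buffer="umklfmfhyt" (len 10), cursors c1@4 c2@8, authorship .1...2....
After op 5 (move_right): buffer="umklfmfhyt" (len 10), cursors c1@5 c2@9, authorship .1...2....
After op 6 (insert('y')): buffer="umklfymfhyyt" (len 12), cursors c1@6 c2@11, authorship .1...12...2.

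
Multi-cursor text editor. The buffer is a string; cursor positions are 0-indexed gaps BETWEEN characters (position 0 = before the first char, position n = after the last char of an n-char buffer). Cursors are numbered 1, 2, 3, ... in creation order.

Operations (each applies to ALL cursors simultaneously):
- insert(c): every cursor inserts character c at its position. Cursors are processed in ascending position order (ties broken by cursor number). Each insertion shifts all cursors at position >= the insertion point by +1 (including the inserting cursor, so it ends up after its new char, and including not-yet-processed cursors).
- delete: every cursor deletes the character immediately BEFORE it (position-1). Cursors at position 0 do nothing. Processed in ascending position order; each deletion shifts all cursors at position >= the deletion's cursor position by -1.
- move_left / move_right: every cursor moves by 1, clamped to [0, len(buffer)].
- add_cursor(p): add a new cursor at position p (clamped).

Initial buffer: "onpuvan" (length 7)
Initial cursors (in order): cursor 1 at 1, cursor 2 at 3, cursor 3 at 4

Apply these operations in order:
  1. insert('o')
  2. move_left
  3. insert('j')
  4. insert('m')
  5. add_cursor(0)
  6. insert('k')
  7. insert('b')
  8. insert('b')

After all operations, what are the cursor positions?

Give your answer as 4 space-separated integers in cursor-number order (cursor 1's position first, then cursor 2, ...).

After op 1 (insert('o')): buffer="oonpouovan" (len 10), cursors c1@2 c2@5 c3@7, authorship .1..2.3...
After op 2 (move_left): buffer="oonpouovan" (len 10), cursors c1@1 c2@4 c3@6, authorship .1..2.3...
After op 3 (insert('j')): buffer="ojonpjoujovan" (len 13), cursors c1@2 c2@6 c3@9, authorship .11..22.33...
After op 4 (insert('m')): buffer="ojmonpjmoujmovan" (len 16), cursors c1@3 c2@8 c3@12, authorship .111..222.333...
After op 5 (add_cursor(0)): buffer="ojmonpjmoujmovan" (len 16), cursors c4@0 c1@3 c2@8 c3@12, authorship .111..222.333...
After op 6 (insert('k')): buffer="kojmkonpjmkoujmkovan" (len 20), cursors c4@1 c1@5 c2@11 c3@16, authorship 4.1111..2222.3333...
After op 7 (insert('b')): buffer="kbojmkbonpjmkboujmkbovan" (len 24), cursors c4@2 c1@7 c2@14 c3@20, authorship 44.11111..22222.33333...
After op 8 (insert('b')): buffer="kbbojmkbbonpjmkbboujmkbbovan" (len 28), cursors c4@3 c1@9 c2@17 c3@24, authorship 444.111111..222222.333333...

Answer: 9 17 24 3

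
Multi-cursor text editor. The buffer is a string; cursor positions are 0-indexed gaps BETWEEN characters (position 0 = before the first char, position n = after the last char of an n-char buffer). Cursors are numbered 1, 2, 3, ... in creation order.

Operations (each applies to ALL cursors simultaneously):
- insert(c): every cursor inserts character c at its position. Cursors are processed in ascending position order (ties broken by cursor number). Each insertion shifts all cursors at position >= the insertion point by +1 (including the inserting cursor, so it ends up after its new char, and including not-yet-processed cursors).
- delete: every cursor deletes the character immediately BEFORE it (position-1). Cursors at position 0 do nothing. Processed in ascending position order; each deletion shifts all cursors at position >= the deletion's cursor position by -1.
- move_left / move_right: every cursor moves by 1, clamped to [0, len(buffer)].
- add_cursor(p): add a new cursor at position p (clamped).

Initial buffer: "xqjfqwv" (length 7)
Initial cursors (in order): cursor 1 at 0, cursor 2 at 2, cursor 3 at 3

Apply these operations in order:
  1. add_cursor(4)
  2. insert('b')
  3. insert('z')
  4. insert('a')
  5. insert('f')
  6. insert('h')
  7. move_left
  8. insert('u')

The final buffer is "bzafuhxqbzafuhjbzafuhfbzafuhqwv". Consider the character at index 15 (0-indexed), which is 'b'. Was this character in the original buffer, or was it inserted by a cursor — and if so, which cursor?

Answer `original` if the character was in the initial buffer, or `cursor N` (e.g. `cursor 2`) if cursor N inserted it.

After op 1 (add_cursor(4)): buffer="xqjfqwv" (len 7), cursors c1@0 c2@2 c3@3 c4@4, authorship .......
After op 2 (insert('b')): buffer="bxqbjbfbqwv" (len 11), cursors c1@1 c2@4 c3@6 c4@8, authorship 1..2.3.4...
After op 3 (insert('z')): buffer="bzxqbzjbzfbzqwv" (len 15), cursors c1@2 c2@6 c3@9 c4@12, authorship 11..22.33.44...
After op 4 (insert('a')): buffer="bzaxqbzajbzafbzaqwv" (len 19), cursors c1@3 c2@8 c3@12 c4@16, authorship 111..222.333.444...
After op 5 (insert('f')): buffer="bzafxqbzafjbzaffbzafqwv" (len 23), cursors c1@4 c2@10 c3@15 c4@20, authorship 1111..2222.3333.4444...
After op 6 (insert('h')): buffer="bzafhxqbzafhjbzafhfbzafhqwv" (len 27), cursors c1@5 c2@12 c3@18 c4@24, authorship 11111..22222.33333.44444...
After op 7 (move_left): buffer="bzafhxqbzafhjbzafhfbzafhqwv" (len 27), cursors c1@4 c2@11 c3@17 c4@23, authorship 11111..22222.33333.44444...
After op 8 (insert('u')): buffer="bzafuhxqbzafuhjbzafuhfbzafuhqwv" (len 31), cursors c1@5 c2@13 c3@20 c4@27, authorship 111111..222222.333333.444444...
Authorship (.=original, N=cursor N): 1 1 1 1 1 1 . . 2 2 2 2 2 2 . 3 3 3 3 3 3 . 4 4 4 4 4 4 . . .
Index 15: author = 3

Answer: cursor 3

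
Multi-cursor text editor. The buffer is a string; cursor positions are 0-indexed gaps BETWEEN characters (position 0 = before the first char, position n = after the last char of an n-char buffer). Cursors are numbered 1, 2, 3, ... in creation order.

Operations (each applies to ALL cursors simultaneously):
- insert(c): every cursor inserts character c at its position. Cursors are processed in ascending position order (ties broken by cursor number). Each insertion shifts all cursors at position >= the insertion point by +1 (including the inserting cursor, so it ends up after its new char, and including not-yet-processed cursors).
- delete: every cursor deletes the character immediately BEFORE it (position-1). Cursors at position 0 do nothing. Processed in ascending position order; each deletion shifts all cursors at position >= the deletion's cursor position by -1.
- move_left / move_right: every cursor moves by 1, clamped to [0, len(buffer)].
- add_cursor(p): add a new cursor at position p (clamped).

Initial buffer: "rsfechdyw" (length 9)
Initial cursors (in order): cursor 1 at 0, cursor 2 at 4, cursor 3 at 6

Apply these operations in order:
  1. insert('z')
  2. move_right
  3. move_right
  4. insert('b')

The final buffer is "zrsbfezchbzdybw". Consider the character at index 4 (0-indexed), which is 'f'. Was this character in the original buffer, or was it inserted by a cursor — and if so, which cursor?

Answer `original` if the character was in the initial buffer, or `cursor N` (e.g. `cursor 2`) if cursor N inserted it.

After op 1 (insert('z')): buffer="zrsfezchzdyw" (len 12), cursors c1@1 c2@6 c3@9, authorship 1....2..3...
After op 2 (move_right): buffer="zrsfezchzdyw" (len 12), cursors c1@2 c2@7 c3@10, authorship 1....2..3...
After op 3 (move_right): buffer="zrsfezchzdyw" (len 12), cursors c1@3 c2@8 c3@11, authorship 1....2..3...
After op 4 (insert('b')): buffer="zrsbfezchbzdybw" (len 15), cursors c1@4 c2@10 c3@14, authorship 1..1..2..23..3.
Authorship (.=original, N=cursor N): 1 . . 1 . . 2 . . 2 3 . . 3 .
Index 4: author = original

Answer: original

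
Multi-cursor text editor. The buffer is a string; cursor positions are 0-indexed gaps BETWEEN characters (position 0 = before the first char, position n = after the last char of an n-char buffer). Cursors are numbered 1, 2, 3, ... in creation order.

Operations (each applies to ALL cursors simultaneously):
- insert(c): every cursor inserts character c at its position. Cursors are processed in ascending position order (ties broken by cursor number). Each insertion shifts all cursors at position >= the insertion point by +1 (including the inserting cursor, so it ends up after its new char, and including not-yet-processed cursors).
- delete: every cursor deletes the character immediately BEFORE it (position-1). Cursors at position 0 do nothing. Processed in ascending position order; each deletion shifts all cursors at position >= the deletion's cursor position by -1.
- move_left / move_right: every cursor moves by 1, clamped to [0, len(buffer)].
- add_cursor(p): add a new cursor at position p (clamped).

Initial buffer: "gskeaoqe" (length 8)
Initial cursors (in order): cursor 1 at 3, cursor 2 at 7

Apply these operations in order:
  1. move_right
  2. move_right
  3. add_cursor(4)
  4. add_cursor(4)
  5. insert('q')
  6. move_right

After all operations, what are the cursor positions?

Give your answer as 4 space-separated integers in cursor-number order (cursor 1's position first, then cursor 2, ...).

Answer: 9 12 7 7

Derivation:
After op 1 (move_right): buffer="gskeaoqe" (len 8), cursors c1@4 c2@8, authorship ........
After op 2 (move_right): buffer="gskeaoqe" (len 8), cursors c1@5 c2@8, authorship ........
After op 3 (add_cursor(4)): buffer="gskeaoqe" (len 8), cursors c3@4 c1@5 c2@8, authorship ........
After op 4 (add_cursor(4)): buffer="gskeaoqe" (len 8), cursors c3@4 c4@4 c1@5 c2@8, authorship ........
After op 5 (insert('q')): buffer="gskeqqaqoqeq" (len 12), cursors c3@6 c4@6 c1@8 c2@12, authorship ....34.1...2
After op 6 (move_right): buffer="gskeqqaqoqeq" (len 12), cursors c3@7 c4@7 c1@9 c2@12, authorship ....34.1...2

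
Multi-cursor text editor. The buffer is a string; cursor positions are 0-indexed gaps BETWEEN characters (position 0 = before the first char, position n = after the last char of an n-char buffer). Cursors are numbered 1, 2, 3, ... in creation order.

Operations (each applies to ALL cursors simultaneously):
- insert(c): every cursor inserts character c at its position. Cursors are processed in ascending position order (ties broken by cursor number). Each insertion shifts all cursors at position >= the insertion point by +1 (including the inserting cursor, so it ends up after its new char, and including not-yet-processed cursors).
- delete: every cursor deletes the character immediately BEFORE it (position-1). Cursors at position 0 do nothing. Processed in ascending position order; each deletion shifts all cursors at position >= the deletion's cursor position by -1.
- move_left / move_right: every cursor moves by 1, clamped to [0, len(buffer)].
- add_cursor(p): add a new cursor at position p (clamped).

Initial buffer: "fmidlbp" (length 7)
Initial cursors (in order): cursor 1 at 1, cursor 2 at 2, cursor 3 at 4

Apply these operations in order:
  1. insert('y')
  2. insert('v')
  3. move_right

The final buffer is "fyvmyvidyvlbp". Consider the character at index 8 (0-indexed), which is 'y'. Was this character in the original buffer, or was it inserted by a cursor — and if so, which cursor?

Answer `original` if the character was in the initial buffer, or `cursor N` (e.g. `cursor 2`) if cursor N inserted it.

Answer: cursor 3

Derivation:
After op 1 (insert('y')): buffer="fymyidylbp" (len 10), cursors c1@2 c2@4 c3@7, authorship .1.2..3...
After op 2 (insert('v')): buffer="fyvmyvidyvlbp" (len 13), cursors c1@3 c2@6 c3@10, authorship .11.22..33...
After op 3 (move_right): buffer="fyvmyvidyvlbp" (len 13), cursors c1@4 c2@7 c3@11, authorship .11.22..33...
Authorship (.=original, N=cursor N): . 1 1 . 2 2 . . 3 3 . . .
Index 8: author = 3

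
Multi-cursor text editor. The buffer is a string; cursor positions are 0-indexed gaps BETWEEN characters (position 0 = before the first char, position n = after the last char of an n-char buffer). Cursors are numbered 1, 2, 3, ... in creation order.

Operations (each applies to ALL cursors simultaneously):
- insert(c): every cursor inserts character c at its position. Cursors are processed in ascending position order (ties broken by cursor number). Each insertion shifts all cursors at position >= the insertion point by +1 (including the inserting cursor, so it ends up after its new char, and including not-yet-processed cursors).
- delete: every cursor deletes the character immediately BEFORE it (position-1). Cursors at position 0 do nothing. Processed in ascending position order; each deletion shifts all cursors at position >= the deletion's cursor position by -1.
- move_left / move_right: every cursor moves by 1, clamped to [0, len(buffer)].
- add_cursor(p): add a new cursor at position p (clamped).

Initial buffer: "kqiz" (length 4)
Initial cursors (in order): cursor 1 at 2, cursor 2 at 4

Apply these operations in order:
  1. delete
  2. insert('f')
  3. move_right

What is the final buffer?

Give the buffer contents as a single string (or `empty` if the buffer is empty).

Answer: kfif

Derivation:
After op 1 (delete): buffer="ki" (len 2), cursors c1@1 c2@2, authorship ..
After op 2 (insert('f')): buffer="kfif" (len 4), cursors c1@2 c2@4, authorship .1.2
After op 3 (move_right): buffer="kfif" (len 4), cursors c1@3 c2@4, authorship .1.2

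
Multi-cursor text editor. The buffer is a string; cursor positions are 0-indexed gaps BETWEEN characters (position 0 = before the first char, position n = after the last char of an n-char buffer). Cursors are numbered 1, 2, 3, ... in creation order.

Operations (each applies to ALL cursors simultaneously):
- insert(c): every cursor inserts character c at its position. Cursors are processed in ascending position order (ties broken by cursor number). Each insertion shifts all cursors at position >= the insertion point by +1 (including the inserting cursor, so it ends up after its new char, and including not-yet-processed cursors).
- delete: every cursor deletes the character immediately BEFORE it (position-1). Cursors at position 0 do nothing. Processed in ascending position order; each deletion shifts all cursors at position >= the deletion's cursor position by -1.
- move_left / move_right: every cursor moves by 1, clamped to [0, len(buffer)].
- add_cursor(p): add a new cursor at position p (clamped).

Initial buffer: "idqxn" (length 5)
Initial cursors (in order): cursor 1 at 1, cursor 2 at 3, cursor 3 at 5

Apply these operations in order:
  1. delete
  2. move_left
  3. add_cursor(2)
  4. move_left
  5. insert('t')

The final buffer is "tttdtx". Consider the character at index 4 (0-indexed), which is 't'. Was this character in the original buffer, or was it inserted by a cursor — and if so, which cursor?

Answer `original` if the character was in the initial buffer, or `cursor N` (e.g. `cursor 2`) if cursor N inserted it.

After op 1 (delete): buffer="dx" (len 2), cursors c1@0 c2@1 c3@2, authorship ..
After op 2 (move_left): buffer="dx" (len 2), cursors c1@0 c2@0 c3@1, authorship ..
After op 3 (add_cursor(2)): buffer="dx" (len 2), cursors c1@0 c2@0 c3@1 c4@2, authorship ..
After op 4 (move_left): buffer="dx" (len 2), cursors c1@0 c2@0 c3@0 c4@1, authorship ..
After op 5 (insert('t')): buffer="tttdtx" (len 6), cursors c1@3 c2@3 c3@3 c4@5, authorship 123.4.
Authorship (.=original, N=cursor N): 1 2 3 . 4 .
Index 4: author = 4

Answer: cursor 4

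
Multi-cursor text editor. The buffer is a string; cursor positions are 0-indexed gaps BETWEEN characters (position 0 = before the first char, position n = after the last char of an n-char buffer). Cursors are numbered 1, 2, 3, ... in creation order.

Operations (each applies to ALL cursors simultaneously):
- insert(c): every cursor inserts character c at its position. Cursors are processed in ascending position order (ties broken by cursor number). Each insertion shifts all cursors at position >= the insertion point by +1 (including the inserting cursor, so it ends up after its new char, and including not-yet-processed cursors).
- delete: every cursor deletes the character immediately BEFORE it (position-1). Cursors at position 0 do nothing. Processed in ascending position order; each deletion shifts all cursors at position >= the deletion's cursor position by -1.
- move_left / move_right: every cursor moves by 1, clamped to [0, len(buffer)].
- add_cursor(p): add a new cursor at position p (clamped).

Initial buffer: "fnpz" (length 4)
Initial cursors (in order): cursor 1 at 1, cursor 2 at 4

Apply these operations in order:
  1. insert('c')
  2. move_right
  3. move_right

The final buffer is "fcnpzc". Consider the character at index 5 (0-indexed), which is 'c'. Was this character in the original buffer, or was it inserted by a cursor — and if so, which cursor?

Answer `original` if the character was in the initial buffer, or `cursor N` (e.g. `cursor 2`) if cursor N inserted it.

Answer: cursor 2

Derivation:
After op 1 (insert('c')): buffer="fcnpzc" (len 6), cursors c1@2 c2@6, authorship .1...2
After op 2 (move_right): buffer="fcnpzc" (len 6), cursors c1@3 c2@6, authorship .1...2
After op 3 (move_right): buffer="fcnpzc" (len 6), cursors c1@4 c2@6, authorship .1...2
Authorship (.=original, N=cursor N): . 1 . . . 2
Index 5: author = 2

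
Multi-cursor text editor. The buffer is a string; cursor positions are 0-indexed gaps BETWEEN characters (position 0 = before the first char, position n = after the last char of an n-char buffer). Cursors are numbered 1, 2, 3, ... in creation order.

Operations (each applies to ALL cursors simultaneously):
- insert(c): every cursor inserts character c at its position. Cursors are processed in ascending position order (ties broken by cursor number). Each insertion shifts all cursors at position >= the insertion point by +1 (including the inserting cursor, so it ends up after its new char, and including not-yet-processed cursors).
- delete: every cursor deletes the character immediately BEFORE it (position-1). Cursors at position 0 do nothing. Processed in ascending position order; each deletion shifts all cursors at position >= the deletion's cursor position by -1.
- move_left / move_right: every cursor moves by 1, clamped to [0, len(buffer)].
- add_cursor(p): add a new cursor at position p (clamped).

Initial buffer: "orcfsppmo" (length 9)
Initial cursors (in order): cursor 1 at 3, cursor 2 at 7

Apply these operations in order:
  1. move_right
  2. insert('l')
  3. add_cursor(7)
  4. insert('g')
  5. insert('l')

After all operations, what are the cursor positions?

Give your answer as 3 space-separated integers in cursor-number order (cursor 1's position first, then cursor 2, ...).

After op 1 (move_right): buffer="orcfsppmo" (len 9), cursors c1@4 c2@8, authorship .........
After op 2 (insert('l')): buffer="orcflsppmlo" (len 11), cursors c1@5 c2@10, authorship ....1....2.
After op 3 (add_cursor(7)): buffer="orcflsppmlo" (len 11), cursors c1@5 c3@7 c2@10, authorship ....1....2.
After op 4 (insert('g')): buffer="orcflgspgpmlgo" (len 14), cursors c1@6 c3@9 c2@13, authorship ....11..3..22.
After op 5 (insert('l')): buffer="orcflglspglpmlglo" (len 17), cursors c1@7 c3@11 c2@16, authorship ....111..33..222.

Answer: 7 16 11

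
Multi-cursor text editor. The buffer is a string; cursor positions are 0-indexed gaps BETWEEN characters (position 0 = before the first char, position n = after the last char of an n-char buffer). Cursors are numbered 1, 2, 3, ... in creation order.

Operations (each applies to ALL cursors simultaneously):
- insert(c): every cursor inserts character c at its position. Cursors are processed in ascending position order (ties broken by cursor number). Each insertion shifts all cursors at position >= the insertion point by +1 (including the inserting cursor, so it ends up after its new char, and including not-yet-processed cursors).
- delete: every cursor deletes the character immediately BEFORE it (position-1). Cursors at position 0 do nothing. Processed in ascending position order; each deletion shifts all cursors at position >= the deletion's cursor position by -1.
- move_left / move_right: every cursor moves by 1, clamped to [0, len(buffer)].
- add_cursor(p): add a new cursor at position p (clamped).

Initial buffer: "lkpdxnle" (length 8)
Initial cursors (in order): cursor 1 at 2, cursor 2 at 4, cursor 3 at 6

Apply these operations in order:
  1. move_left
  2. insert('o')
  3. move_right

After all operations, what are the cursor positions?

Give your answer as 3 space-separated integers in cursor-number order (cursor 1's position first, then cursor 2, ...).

Answer: 3 6 9

Derivation:
After op 1 (move_left): buffer="lkpdxnle" (len 8), cursors c1@1 c2@3 c3@5, authorship ........
After op 2 (insert('o')): buffer="lokpodxonle" (len 11), cursors c1@2 c2@5 c3@8, authorship .1..2..3...
After op 3 (move_right): buffer="lokpodxonle" (len 11), cursors c1@3 c2@6 c3@9, authorship .1..2..3...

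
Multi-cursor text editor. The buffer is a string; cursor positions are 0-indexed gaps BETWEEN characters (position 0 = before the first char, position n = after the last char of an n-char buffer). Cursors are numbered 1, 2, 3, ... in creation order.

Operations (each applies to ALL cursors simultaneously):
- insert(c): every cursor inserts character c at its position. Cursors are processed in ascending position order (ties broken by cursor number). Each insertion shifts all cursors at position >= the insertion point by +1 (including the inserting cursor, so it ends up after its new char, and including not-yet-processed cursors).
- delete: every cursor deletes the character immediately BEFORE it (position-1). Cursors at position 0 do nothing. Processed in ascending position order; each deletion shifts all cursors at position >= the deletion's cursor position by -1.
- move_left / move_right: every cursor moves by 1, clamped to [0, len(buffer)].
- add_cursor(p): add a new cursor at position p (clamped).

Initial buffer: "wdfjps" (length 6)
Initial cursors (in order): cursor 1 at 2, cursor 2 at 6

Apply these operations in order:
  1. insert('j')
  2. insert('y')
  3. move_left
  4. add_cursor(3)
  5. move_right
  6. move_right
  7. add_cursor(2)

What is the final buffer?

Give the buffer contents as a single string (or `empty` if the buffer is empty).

Answer: wdjyfjpsjy

Derivation:
After op 1 (insert('j')): buffer="wdjfjpsj" (len 8), cursors c1@3 c2@8, authorship ..1....2
After op 2 (insert('y')): buffer="wdjyfjpsjy" (len 10), cursors c1@4 c2@10, authorship ..11....22
After op 3 (move_left): buffer="wdjyfjpsjy" (len 10), cursors c1@3 c2@9, authorship ..11....22
After op 4 (add_cursor(3)): buffer="wdjyfjpsjy" (len 10), cursors c1@3 c3@3 c2@9, authorship ..11....22
After op 5 (move_right): buffer="wdjyfjpsjy" (len 10), cursors c1@4 c3@4 c2@10, authorship ..11....22
After op 6 (move_right): buffer="wdjyfjpsjy" (len 10), cursors c1@5 c3@5 c2@10, authorship ..11....22
After op 7 (add_cursor(2)): buffer="wdjyfjpsjy" (len 10), cursors c4@2 c1@5 c3@5 c2@10, authorship ..11....22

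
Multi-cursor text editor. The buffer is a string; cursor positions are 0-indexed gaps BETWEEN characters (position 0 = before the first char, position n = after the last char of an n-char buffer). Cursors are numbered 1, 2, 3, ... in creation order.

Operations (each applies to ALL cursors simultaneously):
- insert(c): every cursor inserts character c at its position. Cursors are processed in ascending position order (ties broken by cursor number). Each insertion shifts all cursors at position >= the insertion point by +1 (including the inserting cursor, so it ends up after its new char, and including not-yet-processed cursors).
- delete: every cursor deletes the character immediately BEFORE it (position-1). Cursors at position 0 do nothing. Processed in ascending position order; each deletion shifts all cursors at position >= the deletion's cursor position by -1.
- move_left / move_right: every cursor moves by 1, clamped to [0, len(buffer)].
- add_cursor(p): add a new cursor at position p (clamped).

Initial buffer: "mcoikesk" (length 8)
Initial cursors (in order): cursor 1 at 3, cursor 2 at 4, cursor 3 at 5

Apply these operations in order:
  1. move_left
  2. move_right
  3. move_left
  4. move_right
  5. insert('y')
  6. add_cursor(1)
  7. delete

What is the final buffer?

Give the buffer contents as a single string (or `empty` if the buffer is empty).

Answer: coikesk

Derivation:
After op 1 (move_left): buffer="mcoikesk" (len 8), cursors c1@2 c2@3 c3@4, authorship ........
After op 2 (move_right): buffer="mcoikesk" (len 8), cursors c1@3 c2@4 c3@5, authorship ........
After op 3 (move_left): buffer="mcoikesk" (len 8), cursors c1@2 c2@3 c3@4, authorship ........
After op 4 (move_right): buffer="mcoikesk" (len 8), cursors c1@3 c2@4 c3@5, authorship ........
After op 5 (insert('y')): buffer="mcoyiykyesk" (len 11), cursors c1@4 c2@6 c3@8, authorship ...1.2.3...
After op 6 (add_cursor(1)): buffer="mcoyiykyesk" (len 11), cursors c4@1 c1@4 c2@6 c3@8, authorship ...1.2.3...
After op 7 (delete): buffer="coikesk" (len 7), cursors c4@0 c1@2 c2@3 c3@4, authorship .......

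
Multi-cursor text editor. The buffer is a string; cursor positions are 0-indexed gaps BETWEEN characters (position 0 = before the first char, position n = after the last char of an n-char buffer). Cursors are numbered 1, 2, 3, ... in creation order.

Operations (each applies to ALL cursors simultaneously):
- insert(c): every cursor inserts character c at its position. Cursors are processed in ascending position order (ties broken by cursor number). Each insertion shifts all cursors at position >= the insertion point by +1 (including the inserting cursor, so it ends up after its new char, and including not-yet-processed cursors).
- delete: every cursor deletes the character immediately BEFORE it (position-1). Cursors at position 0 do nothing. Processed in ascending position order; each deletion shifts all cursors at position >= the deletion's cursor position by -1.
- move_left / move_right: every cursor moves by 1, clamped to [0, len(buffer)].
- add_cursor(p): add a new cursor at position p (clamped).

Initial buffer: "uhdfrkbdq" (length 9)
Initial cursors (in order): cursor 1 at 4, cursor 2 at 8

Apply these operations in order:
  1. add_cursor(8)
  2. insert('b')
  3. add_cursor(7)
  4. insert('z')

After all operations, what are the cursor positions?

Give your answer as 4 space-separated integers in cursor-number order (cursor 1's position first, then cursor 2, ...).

Answer: 6 15 15 9

Derivation:
After op 1 (add_cursor(8)): buffer="uhdfrkbdq" (len 9), cursors c1@4 c2@8 c3@8, authorship .........
After op 2 (insert('b')): buffer="uhdfbrkbdbbq" (len 12), cursors c1@5 c2@11 c3@11, authorship ....1....23.
After op 3 (add_cursor(7)): buffer="uhdfbrkbdbbq" (len 12), cursors c1@5 c4@7 c2@11 c3@11, authorship ....1....23.
After op 4 (insert('z')): buffer="uhdfbzrkzbdbbzzq" (len 16), cursors c1@6 c4@9 c2@15 c3@15, authorship ....11..4..2323.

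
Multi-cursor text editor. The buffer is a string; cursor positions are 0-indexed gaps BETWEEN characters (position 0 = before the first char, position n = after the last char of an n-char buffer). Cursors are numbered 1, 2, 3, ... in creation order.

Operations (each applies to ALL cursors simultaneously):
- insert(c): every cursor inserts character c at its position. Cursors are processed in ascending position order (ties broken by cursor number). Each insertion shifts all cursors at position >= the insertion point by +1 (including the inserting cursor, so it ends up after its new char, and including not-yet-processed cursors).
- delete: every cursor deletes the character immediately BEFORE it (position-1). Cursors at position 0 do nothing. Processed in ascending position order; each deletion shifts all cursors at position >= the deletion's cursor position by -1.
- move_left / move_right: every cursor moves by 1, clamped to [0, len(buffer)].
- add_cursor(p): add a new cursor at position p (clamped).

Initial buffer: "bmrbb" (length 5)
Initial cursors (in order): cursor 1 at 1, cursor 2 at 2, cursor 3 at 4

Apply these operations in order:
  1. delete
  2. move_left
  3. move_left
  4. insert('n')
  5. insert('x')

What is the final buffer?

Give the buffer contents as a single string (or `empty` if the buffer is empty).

Answer: nnnxxxrb

Derivation:
After op 1 (delete): buffer="rb" (len 2), cursors c1@0 c2@0 c3@1, authorship ..
After op 2 (move_left): buffer="rb" (len 2), cursors c1@0 c2@0 c3@0, authorship ..
After op 3 (move_left): buffer="rb" (len 2), cursors c1@0 c2@0 c3@0, authorship ..
After op 4 (insert('n')): buffer="nnnrb" (len 5), cursors c1@3 c2@3 c3@3, authorship 123..
After op 5 (insert('x')): buffer="nnnxxxrb" (len 8), cursors c1@6 c2@6 c3@6, authorship 123123..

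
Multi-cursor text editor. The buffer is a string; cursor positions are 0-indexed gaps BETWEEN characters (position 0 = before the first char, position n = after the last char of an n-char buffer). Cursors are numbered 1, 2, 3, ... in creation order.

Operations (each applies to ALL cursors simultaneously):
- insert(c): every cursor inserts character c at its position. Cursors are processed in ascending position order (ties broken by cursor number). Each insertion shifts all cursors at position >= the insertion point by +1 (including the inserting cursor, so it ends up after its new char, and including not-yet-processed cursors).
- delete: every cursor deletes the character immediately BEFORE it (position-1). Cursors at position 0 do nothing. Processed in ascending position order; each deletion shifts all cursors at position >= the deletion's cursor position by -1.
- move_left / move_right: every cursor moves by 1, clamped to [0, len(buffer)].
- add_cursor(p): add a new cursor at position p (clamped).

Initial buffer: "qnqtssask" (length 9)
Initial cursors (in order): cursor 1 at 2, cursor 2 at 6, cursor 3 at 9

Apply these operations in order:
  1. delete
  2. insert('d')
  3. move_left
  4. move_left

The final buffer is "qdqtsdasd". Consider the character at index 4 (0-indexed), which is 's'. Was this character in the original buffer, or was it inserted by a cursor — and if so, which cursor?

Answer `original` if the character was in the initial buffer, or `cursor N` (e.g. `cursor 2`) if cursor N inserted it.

Answer: original

Derivation:
After op 1 (delete): buffer="qqtsas" (len 6), cursors c1@1 c2@4 c3@6, authorship ......
After op 2 (insert('d')): buffer="qdqtsdasd" (len 9), cursors c1@2 c2@6 c3@9, authorship .1...2..3
After op 3 (move_left): buffer="qdqtsdasd" (len 9), cursors c1@1 c2@5 c3@8, authorship .1...2..3
After op 4 (move_left): buffer="qdqtsdasd" (len 9), cursors c1@0 c2@4 c3@7, authorship .1...2..3
Authorship (.=original, N=cursor N): . 1 . . . 2 . . 3
Index 4: author = original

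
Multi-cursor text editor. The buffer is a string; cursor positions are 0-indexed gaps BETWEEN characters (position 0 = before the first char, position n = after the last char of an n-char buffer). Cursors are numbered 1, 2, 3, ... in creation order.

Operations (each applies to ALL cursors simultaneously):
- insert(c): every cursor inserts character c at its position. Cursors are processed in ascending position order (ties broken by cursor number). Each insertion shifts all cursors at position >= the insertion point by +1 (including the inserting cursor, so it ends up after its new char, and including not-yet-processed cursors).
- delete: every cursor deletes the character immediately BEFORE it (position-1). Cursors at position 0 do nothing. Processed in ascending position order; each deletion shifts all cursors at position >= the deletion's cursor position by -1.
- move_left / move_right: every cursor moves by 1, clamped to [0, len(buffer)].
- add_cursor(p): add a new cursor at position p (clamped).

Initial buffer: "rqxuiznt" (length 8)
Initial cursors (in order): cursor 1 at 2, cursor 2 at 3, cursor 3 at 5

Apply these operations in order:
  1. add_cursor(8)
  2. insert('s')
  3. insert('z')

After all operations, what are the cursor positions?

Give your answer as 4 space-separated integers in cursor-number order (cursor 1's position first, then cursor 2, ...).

After op 1 (add_cursor(8)): buffer="rqxuiznt" (len 8), cursors c1@2 c2@3 c3@5 c4@8, authorship ........
After op 2 (insert('s')): buffer="rqsxsuisznts" (len 12), cursors c1@3 c2@5 c3@8 c4@12, authorship ..1.2..3...4
After op 3 (insert('z')): buffer="rqszxszuiszzntsz" (len 16), cursors c1@4 c2@7 c3@11 c4@16, authorship ..11.22..33...44

Answer: 4 7 11 16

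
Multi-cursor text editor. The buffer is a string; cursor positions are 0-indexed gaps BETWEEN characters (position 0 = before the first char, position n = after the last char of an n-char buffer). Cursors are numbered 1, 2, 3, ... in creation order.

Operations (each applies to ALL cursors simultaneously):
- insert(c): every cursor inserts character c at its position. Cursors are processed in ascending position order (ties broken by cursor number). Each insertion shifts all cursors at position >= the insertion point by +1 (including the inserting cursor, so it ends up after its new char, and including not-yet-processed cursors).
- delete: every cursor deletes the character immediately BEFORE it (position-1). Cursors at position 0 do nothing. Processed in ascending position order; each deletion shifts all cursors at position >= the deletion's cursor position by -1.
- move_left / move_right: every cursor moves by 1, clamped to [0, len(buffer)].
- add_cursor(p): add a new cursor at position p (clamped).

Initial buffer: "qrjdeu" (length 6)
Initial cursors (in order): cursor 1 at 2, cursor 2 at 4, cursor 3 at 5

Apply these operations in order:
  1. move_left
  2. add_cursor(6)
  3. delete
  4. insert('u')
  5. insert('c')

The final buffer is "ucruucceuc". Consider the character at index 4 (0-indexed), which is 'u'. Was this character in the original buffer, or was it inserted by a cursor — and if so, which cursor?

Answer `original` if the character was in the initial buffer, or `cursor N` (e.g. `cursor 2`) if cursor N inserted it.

Answer: cursor 3

Derivation:
After op 1 (move_left): buffer="qrjdeu" (len 6), cursors c1@1 c2@3 c3@4, authorship ......
After op 2 (add_cursor(6)): buffer="qrjdeu" (len 6), cursors c1@1 c2@3 c3@4 c4@6, authorship ......
After op 3 (delete): buffer="re" (len 2), cursors c1@0 c2@1 c3@1 c4@2, authorship ..
After op 4 (insert('u')): buffer="uruueu" (len 6), cursors c1@1 c2@4 c3@4 c4@6, authorship 1.23.4
After op 5 (insert('c')): buffer="ucruucceuc" (len 10), cursors c1@2 c2@7 c3@7 c4@10, authorship 11.2323.44
Authorship (.=original, N=cursor N): 1 1 . 2 3 2 3 . 4 4
Index 4: author = 3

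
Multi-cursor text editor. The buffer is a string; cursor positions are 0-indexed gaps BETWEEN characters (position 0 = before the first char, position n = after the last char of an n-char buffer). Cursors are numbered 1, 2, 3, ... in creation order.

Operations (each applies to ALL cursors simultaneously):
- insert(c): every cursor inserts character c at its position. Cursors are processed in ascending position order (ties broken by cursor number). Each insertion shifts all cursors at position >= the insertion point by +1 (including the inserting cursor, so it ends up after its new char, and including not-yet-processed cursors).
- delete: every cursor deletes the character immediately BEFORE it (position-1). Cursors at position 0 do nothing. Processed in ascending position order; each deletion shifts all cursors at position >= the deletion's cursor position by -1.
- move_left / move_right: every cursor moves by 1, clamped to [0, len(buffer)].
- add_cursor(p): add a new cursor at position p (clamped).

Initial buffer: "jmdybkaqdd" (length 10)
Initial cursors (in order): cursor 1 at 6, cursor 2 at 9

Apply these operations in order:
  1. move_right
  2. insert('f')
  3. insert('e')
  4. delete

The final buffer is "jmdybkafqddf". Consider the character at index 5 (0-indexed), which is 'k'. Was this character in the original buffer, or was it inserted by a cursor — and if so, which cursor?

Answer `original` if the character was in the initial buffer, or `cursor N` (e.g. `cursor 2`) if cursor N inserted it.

After op 1 (move_right): buffer="jmdybkaqdd" (len 10), cursors c1@7 c2@10, authorship ..........
After op 2 (insert('f')): buffer="jmdybkafqddf" (len 12), cursors c1@8 c2@12, authorship .......1...2
After op 3 (insert('e')): buffer="jmdybkafeqddfe" (len 14), cursors c1@9 c2@14, authorship .......11...22
After op 4 (delete): buffer="jmdybkafqddf" (len 12), cursors c1@8 c2@12, authorship .......1...2
Authorship (.=original, N=cursor N): . . . . . . . 1 . . . 2
Index 5: author = original

Answer: original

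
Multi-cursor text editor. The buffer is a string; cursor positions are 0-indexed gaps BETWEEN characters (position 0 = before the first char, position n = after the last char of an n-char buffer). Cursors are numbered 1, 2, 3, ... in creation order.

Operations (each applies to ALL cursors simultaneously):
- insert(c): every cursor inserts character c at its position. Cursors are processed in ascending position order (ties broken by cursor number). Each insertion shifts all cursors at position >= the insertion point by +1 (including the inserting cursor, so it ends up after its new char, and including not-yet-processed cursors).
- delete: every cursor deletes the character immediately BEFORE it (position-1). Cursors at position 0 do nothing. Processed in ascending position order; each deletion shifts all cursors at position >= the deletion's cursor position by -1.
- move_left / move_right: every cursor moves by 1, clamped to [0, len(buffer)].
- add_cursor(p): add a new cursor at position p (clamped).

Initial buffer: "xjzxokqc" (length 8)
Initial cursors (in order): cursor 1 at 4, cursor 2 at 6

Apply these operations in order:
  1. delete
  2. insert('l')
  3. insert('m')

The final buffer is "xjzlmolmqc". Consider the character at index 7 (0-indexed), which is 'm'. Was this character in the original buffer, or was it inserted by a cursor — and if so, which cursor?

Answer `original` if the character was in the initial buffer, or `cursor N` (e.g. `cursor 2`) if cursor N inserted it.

Answer: cursor 2

Derivation:
After op 1 (delete): buffer="xjzoqc" (len 6), cursors c1@3 c2@4, authorship ......
After op 2 (insert('l')): buffer="xjzlolqc" (len 8), cursors c1@4 c2@6, authorship ...1.2..
After op 3 (insert('m')): buffer="xjzlmolmqc" (len 10), cursors c1@5 c2@8, authorship ...11.22..
Authorship (.=original, N=cursor N): . . . 1 1 . 2 2 . .
Index 7: author = 2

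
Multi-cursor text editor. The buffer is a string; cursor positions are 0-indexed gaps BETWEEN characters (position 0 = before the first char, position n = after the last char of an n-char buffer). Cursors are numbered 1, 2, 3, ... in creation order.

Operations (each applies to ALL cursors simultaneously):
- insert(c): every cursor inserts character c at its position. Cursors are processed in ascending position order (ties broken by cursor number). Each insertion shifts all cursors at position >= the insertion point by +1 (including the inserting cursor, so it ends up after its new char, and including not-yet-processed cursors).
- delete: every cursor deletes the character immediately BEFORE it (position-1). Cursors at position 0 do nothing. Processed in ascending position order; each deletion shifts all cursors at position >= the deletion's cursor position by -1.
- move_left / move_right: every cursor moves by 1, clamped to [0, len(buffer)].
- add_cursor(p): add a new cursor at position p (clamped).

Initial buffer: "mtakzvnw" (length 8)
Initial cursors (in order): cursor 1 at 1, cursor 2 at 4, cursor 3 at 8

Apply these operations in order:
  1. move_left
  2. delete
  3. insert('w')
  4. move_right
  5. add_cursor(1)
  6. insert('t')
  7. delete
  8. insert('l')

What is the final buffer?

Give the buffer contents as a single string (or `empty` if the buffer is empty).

After op 1 (move_left): buffer="mtakzvnw" (len 8), cursors c1@0 c2@3 c3@7, authorship ........
After op 2 (delete): buffer="mtkzvw" (len 6), cursors c1@0 c2@2 c3@5, authorship ......
After op 3 (insert('w')): buffer="wmtwkzvww" (len 9), cursors c1@1 c2@4 c3@8, authorship 1..2...3.
After op 4 (move_right): buffer="wmtwkzvww" (len 9), cursors c1@2 c2@5 c3@9, authorship 1..2...3.
After op 5 (add_cursor(1)): buffer="wmtwkzvww" (len 9), cursors c4@1 c1@2 c2@5 c3@9, authorship 1..2...3.
After op 6 (insert('t')): buffer="wtmttwktzvwwt" (len 13), cursors c4@2 c1@4 c2@8 c3@13, authorship 14.1.2.2..3.3
After op 7 (delete): buffer="wmtwkzvww" (len 9), cursors c4@1 c1@2 c2@5 c3@9, authorship 1..2...3.
After op 8 (insert('l')): buffer="wlmltwklzvwwl" (len 13), cursors c4@2 c1@4 c2@8 c3@13, authorship 14.1.2.2..3.3

Answer: wlmltwklzvwwl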